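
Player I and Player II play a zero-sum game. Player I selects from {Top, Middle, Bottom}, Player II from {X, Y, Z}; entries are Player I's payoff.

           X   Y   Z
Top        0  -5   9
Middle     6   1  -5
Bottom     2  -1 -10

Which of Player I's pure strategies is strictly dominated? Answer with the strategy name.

Middle gives a strictly higher payoff than Bottom against every column: 6 > 2, 1 > -1, -5 > -10.
So Bottom is strictly dominated and Player I never plays it.

Bottom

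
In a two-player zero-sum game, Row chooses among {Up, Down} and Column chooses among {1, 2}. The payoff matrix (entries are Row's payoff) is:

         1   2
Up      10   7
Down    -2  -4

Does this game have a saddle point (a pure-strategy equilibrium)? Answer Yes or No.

Row minima: Up → 7, Down → -4; maximin = 7.
Column maxima: 1 → 10, 2 → 7; minimax = 7.
maximin = minimax = 7, so a saddle point exists.

Yes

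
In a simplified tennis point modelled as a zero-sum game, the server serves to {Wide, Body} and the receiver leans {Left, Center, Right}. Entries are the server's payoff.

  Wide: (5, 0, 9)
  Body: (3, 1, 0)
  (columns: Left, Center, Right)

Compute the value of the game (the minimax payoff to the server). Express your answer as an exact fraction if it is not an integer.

Row minima: Wide → 0, Body → 0; maximin = 0.
Column maxima: Left → 5, Center → 1, Right → 9; minimax = 1.
0 ≠ 1, so there is no saddle point; optimal play is mixed.
Left is strictly dominated by Center (it gives the server strictly more in every row), so the receiver never plays it.
On the remaining 2×2 (Wide, Body vs Center, Right):
Let the server play Wide with probability p. Expected payoff against Center: 0p + 1(1−p) = −p + 1; against Right: 9p + 0(1−p) = 9p.
Setting these equal: −p + 1 = 9p ⇒ −10p = -1 ⇒ p = 1/10, and the value is (-1)·(1/10) + 1 = 9/10.
For the receiver: with q = P(Center), equating Wide's and Body's payoffs gives −9q + 9 = q ⇒ q = 9/10.

9/10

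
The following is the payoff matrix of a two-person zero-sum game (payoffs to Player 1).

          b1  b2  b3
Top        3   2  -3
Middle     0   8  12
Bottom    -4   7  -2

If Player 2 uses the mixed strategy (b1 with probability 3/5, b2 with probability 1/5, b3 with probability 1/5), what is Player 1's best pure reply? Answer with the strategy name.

Expected payoff of Top: (3/5)·3 + (1/5)·2 + (1/5)·(-3) = 8/5.
Expected payoff of Middle: (3/5)·0 + (1/5)·8 + (1/5)·12 = 4.
Expected payoff of Bottom: (3/5)·(-4) + (1/5)·7 + (1/5)·(-2) = -7/5.
The largest is 4, so Player 1's best response is Middle.

Middle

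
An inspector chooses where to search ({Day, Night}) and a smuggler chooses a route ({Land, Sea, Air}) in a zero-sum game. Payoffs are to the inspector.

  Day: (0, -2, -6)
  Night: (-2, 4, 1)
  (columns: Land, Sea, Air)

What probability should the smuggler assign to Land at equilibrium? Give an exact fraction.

Row minima: Day → -6, Night → -2; maximin = -2.
Column maxima: Land → 0, Sea → 4, Air → 1; minimax = 0.
-2 ≠ 0, so there is no saddle point; optimal play is mixed.
Sea is strictly dominated by Air (it gives the inspector strictly more in every row), so the smuggler never plays it.
On the remaining 2×2 (Day, Night vs Land, Air):
Let the inspector play Day with probability p. Expected payoff against Land: 0p + (-2)(1−p) = 2p − 2; against Air: (-6)p + 1(1−p) = −7p + 1.
Setting these equal: 2p − 2 = −7p + 1 ⇒ 9p = 3 ⇒ p = 1/3, and the value is (2)·(1/3) − 2 = -4/3.
For the smuggler: with q = P(Land), equating Day's and Night's payoffs gives 6q − 6 = −3q + 1 ⇒ q = 7/9.

7/9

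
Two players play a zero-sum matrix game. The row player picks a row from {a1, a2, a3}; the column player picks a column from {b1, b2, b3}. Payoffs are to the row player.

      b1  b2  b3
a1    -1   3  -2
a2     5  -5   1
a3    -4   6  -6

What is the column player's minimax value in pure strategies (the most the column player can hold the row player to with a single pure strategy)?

1

Column maxima: b1 → 5, b2 → 6, b3 → 1.
The smallest of these is 1.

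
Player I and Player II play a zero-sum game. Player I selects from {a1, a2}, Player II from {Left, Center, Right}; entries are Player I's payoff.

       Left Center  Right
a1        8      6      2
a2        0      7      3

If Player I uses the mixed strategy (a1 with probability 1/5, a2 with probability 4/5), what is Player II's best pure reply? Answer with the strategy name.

Left

If Player II plays Left, Player I's expected payoff is (1/5)·8 + (4/5)·0 = 8/5.
If Player II plays Center, Player I's expected payoff is (1/5)·6 + (4/5)·7 = 34/5.
If Player II plays Right, Player I's expected payoff is (1/5)·2 + (4/5)·3 = 14/5.
Player II minimizes Player I's payoff; the smallest is 8/5, so the best response is Left.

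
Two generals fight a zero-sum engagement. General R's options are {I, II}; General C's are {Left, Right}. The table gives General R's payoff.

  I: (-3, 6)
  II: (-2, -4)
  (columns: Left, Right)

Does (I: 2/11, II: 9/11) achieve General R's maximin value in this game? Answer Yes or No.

Against Left this mix gives (2/11)·(-3) + (9/11)·(-2) = -24/11.
Against Right this mix gives (2/11)·6 + (9/11)·(-4) = -24/11.
All of General C's active replies (Left, Right) yield -24/11, and no column does worse for General R. The mix makes General C indifferent and guarantees -24/11, so it is optimal.

Yes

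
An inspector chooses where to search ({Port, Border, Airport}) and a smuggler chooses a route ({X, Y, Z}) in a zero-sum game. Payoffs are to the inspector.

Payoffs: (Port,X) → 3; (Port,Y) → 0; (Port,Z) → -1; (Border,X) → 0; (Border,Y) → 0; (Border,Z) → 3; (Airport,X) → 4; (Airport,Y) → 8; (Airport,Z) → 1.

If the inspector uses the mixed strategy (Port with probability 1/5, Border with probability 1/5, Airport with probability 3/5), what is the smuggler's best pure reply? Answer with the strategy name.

If the smuggler plays X, the inspector's expected payoff is (1/5)·3 + (1/5)·0 + (3/5)·4 = 3.
If the smuggler plays Y, the inspector's expected payoff is (1/5)·0 + (1/5)·0 + (3/5)·8 = 24/5.
If the smuggler plays Z, the inspector's expected payoff is (1/5)·(-1) + (1/5)·3 + (3/5)·1 = 1.
The smuggler minimizes the inspector's payoff; the smallest is 1, so the best response is Z.

Z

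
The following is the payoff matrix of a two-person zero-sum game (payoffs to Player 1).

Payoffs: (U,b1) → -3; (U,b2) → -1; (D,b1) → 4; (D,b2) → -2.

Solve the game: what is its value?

-5/4

Row minima: U → -3, D → -2; maximin = -2.
Column maxima: b1 → 4, b2 → -1; minimax = -1.
-2 ≠ -1, so there is no saddle point; optimal play is mixed.
Let Player 1 play U with probability p. Expected payoff against b1: (-3)p + 4(1−p) = −7p + 4; against b2: (-1)p + (-2)(1−p) = p − 2.
Setting these equal: −7p + 4 = p − 2 ⇒ −8p = -6 ⇒ p = 3/4, and the value is (-7)·(3/4) + 4 = -5/4.
For Player 2: with q = P(b1), equating U's and D's payoffs gives −2q − 1 = 6q − 2 ⇒ q = 1/8.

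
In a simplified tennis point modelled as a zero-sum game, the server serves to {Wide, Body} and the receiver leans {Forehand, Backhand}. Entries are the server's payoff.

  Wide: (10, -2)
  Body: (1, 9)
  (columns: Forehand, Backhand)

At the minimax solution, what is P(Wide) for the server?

2/5

Row minima: Wide → -2, Body → 1; maximin = 1.
Column maxima: Forehand → 10, Backhand → 9; minimax = 9.
1 ≠ 9, so there is no saddle point; optimal play is mixed.
Let the server play Wide with probability p. Expected payoff against Forehand: 10p + 1(1−p) = 9p + 1; against Backhand: (-2)p + 9(1−p) = −11p + 9.
Setting these equal: 9p + 1 = −11p + 9 ⇒ 20p = 8 ⇒ p = 2/5, and the value is (9)·(2/5) + 1 = 23/5.
For the receiver: with q = P(Forehand), equating Wide's and Body's payoffs gives 12q − 2 = −8q + 9 ⇒ q = 11/20.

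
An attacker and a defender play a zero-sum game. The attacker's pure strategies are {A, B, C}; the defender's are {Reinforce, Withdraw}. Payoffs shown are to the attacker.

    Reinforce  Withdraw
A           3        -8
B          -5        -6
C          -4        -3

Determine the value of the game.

-41/12

Row minima: A → -8, B → -6, C → -4; maximin = -4.
Column maxima: Reinforce → 3, Withdraw → -3; minimax = -3.
-4 ≠ -3, so there is no saddle point; optimal play is mixed.
B is strictly dominated by C, so the attacker never plays it.
On the remaining 2×2 (A, C vs Reinforce, Withdraw):
Let the attacker play A with probability p. Expected payoff against Reinforce: 3p + (-4)(1−p) = 7p − 4; against Withdraw: (-8)p + (-3)(1−p) = −5p − 3.
Setting these equal: 7p − 4 = −5p − 3 ⇒ 12p = 1 ⇒ p = 1/12, and the value is (7)·(1/12) − 4 = -41/12.
For the defender: with q = P(Reinforce), equating A's and C's payoffs gives 11q − 8 = −q − 3 ⇒ q = 5/12.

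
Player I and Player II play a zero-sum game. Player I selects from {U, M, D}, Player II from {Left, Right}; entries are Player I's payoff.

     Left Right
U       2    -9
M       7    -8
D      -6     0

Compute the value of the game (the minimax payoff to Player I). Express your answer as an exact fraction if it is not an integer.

-16/7

Row minima: U → -9, M → -8, D → -6; maximin = -6.
Column maxima: Left → 7, Right → 0; minimax = 0.
-6 ≠ 0, so there is no saddle point; optimal play is mixed.
U is strictly dominated by M, so Player I never plays it.
On the remaining 2×2 (M, D vs Left, Right):
Let Player I play M with probability p. Expected payoff against Left: 7p + (-6)(1−p) = 13p − 6; against Right: (-8)p + 0(1−p) = −8p.
Setting these equal: 13p − 6 = −8p ⇒ 21p = 6 ⇒ p = 2/7, and the value is (13)·(2/7) − 6 = -16/7.
For Player II: with q = P(Left), equating M's and D's payoffs gives 15q − 8 = −6q ⇒ q = 8/21.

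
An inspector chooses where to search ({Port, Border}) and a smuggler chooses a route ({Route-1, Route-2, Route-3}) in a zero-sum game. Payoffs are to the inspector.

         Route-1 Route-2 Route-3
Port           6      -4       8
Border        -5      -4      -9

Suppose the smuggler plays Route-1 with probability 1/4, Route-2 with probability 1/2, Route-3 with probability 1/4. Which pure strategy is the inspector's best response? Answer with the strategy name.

Port

Expected payoff of Port: (1/4)·6 + (1/2)·(-4) + (1/4)·8 = 3/2.
Expected payoff of Border: (1/4)·(-5) + (1/2)·(-4) + (1/4)·(-9) = -11/2.
The largest is 3/2, so the inspector's best response is Port.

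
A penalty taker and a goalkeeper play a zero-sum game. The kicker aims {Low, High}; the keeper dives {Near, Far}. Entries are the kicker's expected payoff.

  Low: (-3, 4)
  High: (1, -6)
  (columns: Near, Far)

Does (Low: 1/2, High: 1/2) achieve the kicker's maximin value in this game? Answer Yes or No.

Against Near this mix gives (1/2)·(-3) + (1/2)·1 = -1.
Against Far this mix gives (1/2)·4 + (1/2)·(-6) = -1.
All of the keeper's active replies (Near, Far) yield -1, and no column does worse for the kicker. The mix makes the keeper indifferent and guarantees -1, so it is optimal.

Yes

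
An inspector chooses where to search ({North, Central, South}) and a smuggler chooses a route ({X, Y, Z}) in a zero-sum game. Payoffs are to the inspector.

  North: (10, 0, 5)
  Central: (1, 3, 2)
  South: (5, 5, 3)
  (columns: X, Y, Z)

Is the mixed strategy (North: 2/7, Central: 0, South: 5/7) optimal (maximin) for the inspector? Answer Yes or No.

Yes

Against X this mix gives (2/7)·10 + (5/7)·5 = 45/7.
Against Y this mix gives (2/7)·0 + (5/7)·5 = 25/7.
Against Z this mix gives (2/7)·5 + (5/7)·3 = 25/7.
All of the smuggler's active replies (Y, Z) yield 25/7, and no column does worse for the inspector. The mix makes the smuggler indifferent and guarantees 25/7, so it is optimal.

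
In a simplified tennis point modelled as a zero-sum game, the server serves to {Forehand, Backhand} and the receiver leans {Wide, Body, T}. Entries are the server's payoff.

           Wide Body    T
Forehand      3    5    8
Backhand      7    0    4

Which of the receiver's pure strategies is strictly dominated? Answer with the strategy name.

T

Body holds the server's payoff strictly below T in every row: 5 < 8, 0 < 4.
So T is strictly dominated for the receiver.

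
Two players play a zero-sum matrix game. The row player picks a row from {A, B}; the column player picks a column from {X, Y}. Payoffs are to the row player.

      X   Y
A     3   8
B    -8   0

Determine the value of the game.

Row minima: A → 3, B → -8; maximin = 3.
Column maxima: X → 3, Y → 8; minimax = 3.
Since maximin = minimax = 3, there is a saddle point and the value is 3.

3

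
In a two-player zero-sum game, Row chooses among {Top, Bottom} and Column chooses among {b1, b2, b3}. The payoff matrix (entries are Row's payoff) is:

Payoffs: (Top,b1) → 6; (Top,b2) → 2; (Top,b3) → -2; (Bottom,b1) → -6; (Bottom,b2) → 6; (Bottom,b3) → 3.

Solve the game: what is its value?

Row minima: Top → -2, Bottom → -6; maximin = -2.
Column maxima: b1 → 6, b2 → 6, b3 → 3; minimax = 3.
-2 ≠ 3, so there is no saddle point; optimal play is mixed.
b2 is strictly dominated by b3 (it gives Row strictly more in every row), so Column never plays it.
On the remaining 2×2 (Top, Bottom vs b1, b3):
Let Row play Top with probability p. Expected payoff against b1: 6p + (-6)(1−p) = 12p − 6; against b3: (-2)p + 3(1−p) = −5p + 3.
Setting these equal: 12p − 6 = −5p + 3 ⇒ 17p = 9 ⇒ p = 9/17, and the value is (12)·(9/17) − 6 = 6/17.
For Column: with q = P(b1), equating Top's and Bottom's payoffs gives 8q − 2 = −9q + 3 ⇒ q = 5/17.

6/17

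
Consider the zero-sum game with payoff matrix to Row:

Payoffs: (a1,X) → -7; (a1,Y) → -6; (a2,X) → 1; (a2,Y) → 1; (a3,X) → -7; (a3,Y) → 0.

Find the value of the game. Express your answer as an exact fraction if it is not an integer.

Row minima: a1 → -7, a2 → 1, a3 → -7; maximin = 1.
Column maxima: X → 1, Y → 1; minimax = 1.
Since maximin = minimax = 1, there is a saddle point and the value is 1.

1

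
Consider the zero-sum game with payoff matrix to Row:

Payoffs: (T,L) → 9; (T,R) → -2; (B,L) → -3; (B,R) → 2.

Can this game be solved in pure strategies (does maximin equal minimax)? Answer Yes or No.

Row minima: T → -2, B → -3; maximin = -2.
Column maxima: L → 9, R → 2; minimax = 2.
-2 ≠ 2, so no pure-strategy equilibrium exists.

No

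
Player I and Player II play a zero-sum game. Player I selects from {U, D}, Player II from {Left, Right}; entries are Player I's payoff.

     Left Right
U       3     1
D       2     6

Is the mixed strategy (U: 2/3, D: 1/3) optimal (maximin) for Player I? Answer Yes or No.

Yes

Against Left this mix gives (2/3)·3 + (1/3)·2 = 8/3.
Against Right this mix gives (2/3)·1 + (1/3)·6 = 8/3.
All of Player II's active replies (Left, Right) yield 8/3, and no column does worse for Player I. The mix makes Player II indifferent and guarantees 8/3, so it is optimal.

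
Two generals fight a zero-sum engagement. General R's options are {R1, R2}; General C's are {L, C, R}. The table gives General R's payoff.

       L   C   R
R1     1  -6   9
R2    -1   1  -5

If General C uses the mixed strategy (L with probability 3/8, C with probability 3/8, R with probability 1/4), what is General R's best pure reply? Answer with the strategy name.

Expected payoff of R1: (3/8)·1 + (3/8)·(-6) + (1/4)·9 = 3/8.
Expected payoff of R2: (3/8)·(-1) + (3/8)·1 + (1/4)·(-5) = -5/4.
The largest is 3/8, so General R's best response is R1.

R1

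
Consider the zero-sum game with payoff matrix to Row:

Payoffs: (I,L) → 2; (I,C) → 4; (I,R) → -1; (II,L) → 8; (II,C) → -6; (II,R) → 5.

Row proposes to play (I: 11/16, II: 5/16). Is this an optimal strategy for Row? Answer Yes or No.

Yes

Against L this mix gives (11/16)·2 + (5/16)·8 = 31/8.
Against C this mix gives (11/16)·4 + (5/16)·(-6) = 7/8.
Against R this mix gives (11/16)·(-1) + (5/16)·5 = 7/8.
All of Column's active replies (C, R) yield 7/8, and no column does worse for Row. The mix makes Column indifferent and guarantees 7/8, so it is optimal.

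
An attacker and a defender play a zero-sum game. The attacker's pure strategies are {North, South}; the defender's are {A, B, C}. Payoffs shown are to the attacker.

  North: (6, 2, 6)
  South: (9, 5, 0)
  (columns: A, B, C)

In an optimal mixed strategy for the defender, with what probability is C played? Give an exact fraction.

1/3

Row minima: North → 2, South → 0; maximin = 2.
Column maxima: A → 9, B → 5, C → 6; minimax = 5.
2 ≠ 5, so there is no saddle point; optimal play is mixed.
A is strictly dominated by B (it gives the attacker strictly more in every row), so the defender never plays it.
On the remaining 2×2 (North, South vs B, C):
Let the attacker play North with probability p. Expected payoff against B: 2p + 5(1−p) = −3p + 5; against C: 6p + 0(1−p) = 6p.
Setting these equal: −3p + 5 = 6p ⇒ −9p = -5 ⇒ p = 5/9, and the value is (-3)·(5/9) + 5 = 10/3.
For the defender: with q = P(B), equating North's and South's payoffs gives −4q + 6 = 5q ⇒ q = 2/3.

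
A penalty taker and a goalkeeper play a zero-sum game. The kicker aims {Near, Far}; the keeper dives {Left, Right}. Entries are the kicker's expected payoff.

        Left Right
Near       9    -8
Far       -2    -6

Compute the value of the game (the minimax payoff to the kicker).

-6

Row minima: Near → -8, Far → -6; maximin = -6.
Column maxima: Left → 9, Right → -6; minimax = -6.
Since maximin = minimax = -6, there is a saddle point and the value is -6.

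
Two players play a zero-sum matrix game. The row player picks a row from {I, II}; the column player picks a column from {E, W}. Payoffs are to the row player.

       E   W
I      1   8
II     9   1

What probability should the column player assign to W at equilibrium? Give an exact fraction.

8/15

Row minima: I → 1, II → 1; maximin = 1.
Column maxima: E → 9, W → 8; minimax = 8.
1 ≠ 8, so there is no saddle point; optimal play is mixed.
Let the row player play I with probability p. Expected payoff against E: 1p + 9(1−p) = −8p + 9; against W: 8p + 1(1−p) = 7p + 1.
Setting these equal: −8p + 9 = 7p + 1 ⇒ −15p = -8 ⇒ p = 8/15, and the value is (-8)·(8/15) + 9 = 71/15.
For the column player: with q = P(E), equating I's and II's payoffs gives −7q + 8 = 8q + 1 ⇒ q = 7/15.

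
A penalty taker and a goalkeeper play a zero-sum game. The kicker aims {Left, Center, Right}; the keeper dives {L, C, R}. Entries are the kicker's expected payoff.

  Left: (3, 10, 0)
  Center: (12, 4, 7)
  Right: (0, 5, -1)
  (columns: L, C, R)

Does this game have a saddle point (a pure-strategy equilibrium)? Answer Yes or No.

No

Row minima: Left → 0, Center → 4, Right → -1; maximin = 4.
Column maxima: L → 12, C → 10, R → 7; minimax = 7.
4 ≠ 7, so no pure-strategy equilibrium exists.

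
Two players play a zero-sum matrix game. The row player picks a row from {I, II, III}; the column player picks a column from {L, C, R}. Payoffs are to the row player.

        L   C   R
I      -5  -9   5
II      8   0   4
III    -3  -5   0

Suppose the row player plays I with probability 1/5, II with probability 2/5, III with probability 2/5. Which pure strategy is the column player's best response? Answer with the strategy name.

If the column player plays L, the row player's expected payoff is (1/5)·(-5) + (2/5)·8 + (2/5)·(-3) = 1.
If the column player plays C, the row player's expected payoff is (1/5)·(-9) + (2/5)·0 + (2/5)·(-5) = -19/5.
If the column player plays R, the row player's expected payoff is (1/5)·5 + (2/5)·4 + (2/5)·0 = 13/5.
The column player minimizes the row player's payoff; the smallest is -19/5, so the best response is C.

C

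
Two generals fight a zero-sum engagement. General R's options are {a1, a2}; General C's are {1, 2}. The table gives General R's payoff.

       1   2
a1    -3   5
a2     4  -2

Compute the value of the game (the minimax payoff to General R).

Row minima: a1 → -3, a2 → -2; maximin = -2.
Column maxima: 1 → 4, 2 → 5; minimax = 4.
-2 ≠ 4, so there is no saddle point; optimal play is mixed.
Let General R play a1 with probability p. Expected payoff against 1: (-3)p + 4(1−p) = −7p + 4; against 2: 5p + (-2)(1−p) = 7p − 2.
Setting these equal: −7p + 4 = 7p − 2 ⇒ −14p = -6 ⇒ p = 3/7, and the value is (-7)·(3/7) + 4 = 1.
For General C: with q = P(1), equating a1's and a2's payoffs gives −8q + 5 = 6q − 2 ⇒ q = 1/2.

1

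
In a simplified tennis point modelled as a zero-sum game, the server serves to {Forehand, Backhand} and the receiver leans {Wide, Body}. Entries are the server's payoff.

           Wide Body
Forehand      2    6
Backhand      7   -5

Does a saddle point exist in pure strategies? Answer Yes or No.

Row minima: Forehand → 2, Backhand → -5; maximin = 2.
Column maxima: Wide → 7, Body → 6; minimax = 6.
2 ≠ 6, so no pure-strategy equilibrium exists.

No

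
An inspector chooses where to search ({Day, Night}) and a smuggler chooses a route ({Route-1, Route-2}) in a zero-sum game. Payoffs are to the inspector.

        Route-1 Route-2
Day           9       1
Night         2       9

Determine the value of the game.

Row minima: Day → 1, Night → 2; maximin = 2.
Column maxima: Route-1 → 9, Route-2 → 9; minimax = 9.
2 ≠ 9, so there is no saddle point; optimal play is mixed.
Let the inspector play Day with probability p. Expected payoff against Route-1: 9p + 2(1−p) = 7p + 2; against Route-2: 1p + 9(1−p) = −8p + 9.
Setting these equal: 7p + 2 = −8p + 9 ⇒ 15p = 7 ⇒ p = 7/15, and the value is (7)·(7/15) + 2 = 79/15.
For the smuggler: with q = P(Route-1), equating Day's and Night's payoffs gives 8q + 1 = −7q + 9 ⇒ q = 8/15.

79/15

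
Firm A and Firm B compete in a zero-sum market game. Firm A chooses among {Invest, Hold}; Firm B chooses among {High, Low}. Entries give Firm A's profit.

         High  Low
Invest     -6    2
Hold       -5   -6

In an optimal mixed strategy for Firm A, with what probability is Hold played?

Row minima: Invest → -6, Hold → -6; maximin = -6.
Column maxima: High → -5, Low → 2; minimax = -5.
-6 ≠ -5, so there is no saddle point; optimal play is mixed.
Let Firm A play Invest with probability p. Expected payoff against High: (-6)p + (-5)(1−p) = −p − 5; against Low: 2p + (-6)(1−p) = 8p − 6.
Setting these equal: −p − 5 = 8p − 6 ⇒ −9p = -1 ⇒ p = 1/9, and the value is (-1)·(1/9) − 5 = -46/9.
For Firm B: with q = P(High), equating Invest's and Hold's payoffs gives −8q + 2 = q − 6 ⇒ q = 8/9.

8/9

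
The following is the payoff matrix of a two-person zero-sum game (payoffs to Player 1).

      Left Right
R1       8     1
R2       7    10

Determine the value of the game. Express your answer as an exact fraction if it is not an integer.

73/10

Row minima: R1 → 1, R2 → 7; maximin = 7.
Column maxima: Left → 8, Right → 10; minimax = 8.
7 ≠ 8, so there is no saddle point; optimal play is mixed.
Let Player 1 play R1 with probability p. Expected payoff against Left: 8p + 7(1−p) = p + 7; against Right: 1p + 10(1−p) = −9p + 10.
Setting these equal: p + 7 = −9p + 10 ⇒ 10p = 3 ⇒ p = 3/10, and the value is (1)·(3/10) + 7 = 73/10.
For Player 2: with q = P(Left), equating R1's and R2's payoffs gives 7q + 1 = −3q + 10 ⇒ q = 9/10.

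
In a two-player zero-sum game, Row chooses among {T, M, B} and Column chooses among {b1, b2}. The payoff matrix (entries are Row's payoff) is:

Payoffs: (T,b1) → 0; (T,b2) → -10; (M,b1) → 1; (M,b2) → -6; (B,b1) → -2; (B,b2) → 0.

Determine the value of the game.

Row minima: T → -10, M → -6, B → -2; maximin = -2.
Column maxima: b1 → 1, b2 → 0; minimax = 0.
-2 ≠ 0, so there is no saddle point; optimal play is mixed.
T is strictly dominated by M, so Row never plays it.
On the remaining 2×2 (M, B vs b1, b2):
Let Row play M with probability p. Expected payoff against b1: 1p + (-2)(1−p) = 3p − 2; against b2: (-6)p + 0(1−p) = −6p.
Setting these equal: 3p − 2 = −6p ⇒ 9p = 2 ⇒ p = 2/9, and the value is (3)·(2/9) − 2 = -4/3.
For Column: with q = P(b1), equating M's and B's payoffs gives 7q − 6 = −2q ⇒ q = 2/3.

-4/3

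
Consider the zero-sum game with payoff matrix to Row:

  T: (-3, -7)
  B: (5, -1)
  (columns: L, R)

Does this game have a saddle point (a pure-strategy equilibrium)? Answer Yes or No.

Row minima: T → -7, B → -1; maximin = -1.
Column maxima: L → 5, R → -1; minimax = -1.
maximin = minimax = -1, so a saddle point exists.

Yes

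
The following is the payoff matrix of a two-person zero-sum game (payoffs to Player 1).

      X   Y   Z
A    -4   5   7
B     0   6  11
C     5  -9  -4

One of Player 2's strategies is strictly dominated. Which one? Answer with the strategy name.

Z

Y holds Player 1's payoff strictly below Z in every row: 5 < 7, 6 < 11, -9 < -4.
So Z is strictly dominated for Player 2.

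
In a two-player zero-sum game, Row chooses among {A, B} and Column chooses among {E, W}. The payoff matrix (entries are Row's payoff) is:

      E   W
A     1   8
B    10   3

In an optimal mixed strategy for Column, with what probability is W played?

Row minima: A → 1, B → 3; maximin = 3.
Column maxima: E → 10, W → 8; minimax = 8.
3 ≠ 8, so there is no saddle point; optimal play is mixed.
Let Row play A with probability p. Expected payoff against E: 1p + 10(1−p) = −9p + 10; against W: 8p + 3(1−p) = 5p + 3.
Setting these equal: −9p + 10 = 5p + 3 ⇒ −14p = -7 ⇒ p = 1/2, and the value is (-9)·(1/2) + 10 = 11/2.
For Column: with q = P(E), equating A's and B's payoffs gives −7q + 8 = 7q + 3 ⇒ q = 5/14.

9/14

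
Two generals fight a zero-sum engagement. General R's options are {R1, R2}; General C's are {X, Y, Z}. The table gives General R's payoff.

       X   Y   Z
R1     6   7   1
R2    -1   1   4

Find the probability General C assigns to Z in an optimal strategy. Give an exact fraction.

7/10

Row minima: R1 → 1, R2 → -1; maximin = 1.
Column maxima: X → 6, Y → 7, Z → 4; minimax = 4.
1 ≠ 4, so there is no saddle point; optimal play is mixed.
Y is strictly dominated by X (it gives General R strictly more in every row), so General C never plays it.
On the remaining 2×2 (R1, R2 vs X, Z):
Let General R play R1 with probability p. Expected payoff against X: 6p + (-1)(1−p) = 7p − 1; against Z: 1p + 4(1−p) = −3p + 4.
Setting these equal: 7p − 1 = −3p + 4 ⇒ 10p = 5 ⇒ p = 1/2, and the value is (7)·(1/2) − 1 = 5/2.
For General C: with q = P(X), equating R1's and R2's payoffs gives 5q + 1 = −5q + 4 ⇒ q = 3/10.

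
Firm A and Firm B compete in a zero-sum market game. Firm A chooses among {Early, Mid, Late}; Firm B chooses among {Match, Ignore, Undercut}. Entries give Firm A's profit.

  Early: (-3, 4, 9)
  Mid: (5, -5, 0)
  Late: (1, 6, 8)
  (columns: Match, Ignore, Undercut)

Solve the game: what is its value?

7/3

Row minima: Early → -3, Mid → -5, Late → 1; maximin = 1.
Column maxima: Match → 5, Ignore → 6, Undercut → 9; minimax = 5.
1 ≠ 5, so there is no saddle point; optimal play is mixed.
Undercut is strictly dominated by Ignore (it gives Firm A strictly more in every row), so Firm B never plays it.
With Undercut eliminated, Early is strictly dominated by Late (Late gives Firm A strictly more in every remaining column), so Firm A never plays it.
On the remaining 2×2 (Mid, Late vs Match, Ignore):
Let Firm A play Mid with probability p. Expected payoff against Match: 5p + 1(1−p) = 4p + 1; against Ignore: (-5)p + 6(1−p) = −11p + 6.
Setting these equal: 4p + 1 = −11p + 6 ⇒ 15p = 5 ⇒ p = 1/3, and the value is (4)·(1/3) + 1 = 7/3.
For Firm B: with q = P(Match), equating Mid's and Late's payoffs gives 10q − 5 = −5q + 6 ⇒ q = 11/15.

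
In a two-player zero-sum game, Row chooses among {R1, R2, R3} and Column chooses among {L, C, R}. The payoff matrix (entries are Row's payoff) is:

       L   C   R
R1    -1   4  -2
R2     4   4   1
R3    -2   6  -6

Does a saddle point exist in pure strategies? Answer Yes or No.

Row minima: R1 → -2, R2 → 1, R3 → -6; maximin = 1.
Column maxima: L → 4, C → 6, R → 1; minimax = 1.
maximin = minimax = 1, so a saddle point exists.

Yes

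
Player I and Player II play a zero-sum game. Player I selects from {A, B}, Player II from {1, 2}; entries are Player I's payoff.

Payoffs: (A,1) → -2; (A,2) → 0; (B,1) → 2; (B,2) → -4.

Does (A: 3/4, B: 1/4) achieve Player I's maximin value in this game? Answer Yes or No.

Against 1 this mix gives (3/4)·(-2) + (1/4)·2 = -1.
Against 2 this mix gives (3/4)·0 + (1/4)·(-4) = -1.
All of Player II's active replies (1, 2) yield -1, and no column does worse for Player I. The mix makes Player II indifferent and guarantees -1, so it is optimal.

Yes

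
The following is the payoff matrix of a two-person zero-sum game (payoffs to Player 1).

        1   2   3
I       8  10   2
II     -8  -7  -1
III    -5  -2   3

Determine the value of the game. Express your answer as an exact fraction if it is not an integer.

17/7

Row minima: I → 2, II → -8, III → -5; maximin = 2.
Column maxima: 1 → 8, 2 → 10, 3 → 3; minimax = 3.
2 ≠ 3, so there is no saddle point; optimal play is mixed.
II is strictly dominated by I, so Player 1 never plays it.
2 is strictly dominated by 1 (it gives Player 1 strictly more in every row), so Player 2 never plays it.
On the remaining 2×2 (I, III vs 1, 3):
Let Player 1 play I with probability p. Expected payoff against 1: 8p + (-5)(1−p) = 13p − 5; against 3: 2p + 3(1−p) = −p + 3.
Setting these equal: 13p − 5 = −p + 3 ⇒ 14p = 8 ⇒ p = 4/7, and the value is (13)·(4/7) − 5 = 17/7.
For Player 2: with q = P(1), equating I's and III's payoffs gives 6q + 2 = −8q + 3 ⇒ q = 1/14.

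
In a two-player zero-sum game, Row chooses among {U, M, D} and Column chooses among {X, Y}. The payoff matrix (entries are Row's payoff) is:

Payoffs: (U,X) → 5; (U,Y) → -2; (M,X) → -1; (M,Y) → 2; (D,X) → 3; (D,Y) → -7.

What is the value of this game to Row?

4/5

Row minima: U → -2, M → -1, D → -7; maximin = -1.
Column maxima: X → 5, Y → 2; minimax = 2.
-1 ≠ 2, so there is no saddle point; optimal play is mixed.
D is strictly dominated by U, so Row never plays it.
On the remaining 2×2 (U, M vs X, Y):
Let Row play U with probability p. Expected payoff against X: 5p + (-1)(1−p) = 6p − 1; against Y: (-2)p + 2(1−p) = −4p + 2.
Setting these equal: 6p − 1 = −4p + 2 ⇒ 10p = 3 ⇒ p = 3/10, and the value is (6)·(3/10) − 1 = 4/5.
For Column: with q = P(X), equating U's and M's payoffs gives 7q − 2 = −3q + 2 ⇒ q = 2/5.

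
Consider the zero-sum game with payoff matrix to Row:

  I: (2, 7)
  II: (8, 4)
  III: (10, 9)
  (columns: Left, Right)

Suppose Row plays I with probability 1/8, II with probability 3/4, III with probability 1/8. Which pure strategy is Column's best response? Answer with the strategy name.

Right

If Column plays Left, Row's expected payoff is (1/8)·2 + (3/4)·8 + (1/8)·10 = 15/2.
If Column plays Right, Row's expected payoff is (1/8)·7 + (3/4)·4 + (1/8)·9 = 5.
Column minimizes Row's payoff; the smallest is 5, so the best response is Right.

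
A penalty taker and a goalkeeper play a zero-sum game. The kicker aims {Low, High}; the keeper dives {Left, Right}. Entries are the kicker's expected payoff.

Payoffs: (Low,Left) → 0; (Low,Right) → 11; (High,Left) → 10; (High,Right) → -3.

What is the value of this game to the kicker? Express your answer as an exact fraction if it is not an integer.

55/12

Row minima: Low → 0, High → -3; maximin = 0.
Column maxima: Left → 10, Right → 11; minimax = 10.
0 ≠ 10, so there is no saddle point; optimal play is mixed.
Let the kicker play Low with probability p. Expected payoff against Left: 0p + 10(1−p) = −10p + 10; against Right: 11p + (-3)(1−p) = 14p − 3.
Setting these equal: −10p + 10 = 14p − 3 ⇒ −24p = -13 ⇒ p = 13/24, and the value is (-10)·(13/24) + 10 = 55/12.
For the keeper: with q = P(Left), equating Low's and High's payoffs gives −11q + 11 = 13q − 3 ⇒ q = 7/12.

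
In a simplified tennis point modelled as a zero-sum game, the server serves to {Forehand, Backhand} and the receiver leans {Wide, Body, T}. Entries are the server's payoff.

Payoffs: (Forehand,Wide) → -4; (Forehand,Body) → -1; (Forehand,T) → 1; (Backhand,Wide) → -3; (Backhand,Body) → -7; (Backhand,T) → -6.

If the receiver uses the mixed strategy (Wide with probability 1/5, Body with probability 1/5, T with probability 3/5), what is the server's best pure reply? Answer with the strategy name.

Expected payoff of Forehand: (1/5)·(-4) + (1/5)·(-1) + (3/5)·1 = -2/5.
Expected payoff of Backhand: (1/5)·(-3) + (1/5)·(-7) + (3/5)·(-6) = -28/5.
The largest is -2/5, so the server's best response is Forehand.

Forehand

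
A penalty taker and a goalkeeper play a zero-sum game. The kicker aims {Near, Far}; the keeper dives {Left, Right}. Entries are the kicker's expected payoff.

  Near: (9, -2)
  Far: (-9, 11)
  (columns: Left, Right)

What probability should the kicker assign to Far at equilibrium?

Row minima: Near → -2, Far → -9; maximin = -2.
Column maxima: Left → 9, Right → 11; minimax = 9.
-2 ≠ 9, so there is no saddle point; optimal play is mixed.
Let the kicker play Near with probability p. Expected payoff against Left: 9p + (-9)(1−p) = 18p − 9; against Right: (-2)p + 11(1−p) = −13p + 11.
Setting these equal: 18p − 9 = −13p + 11 ⇒ 31p = 20 ⇒ p = 20/31, and the value is (18)·(20/31) − 9 = 81/31.
For the keeper: with q = P(Left), equating Near's and Far's payoffs gives 11q − 2 = −20q + 11 ⇒ q = 13/31.

11/31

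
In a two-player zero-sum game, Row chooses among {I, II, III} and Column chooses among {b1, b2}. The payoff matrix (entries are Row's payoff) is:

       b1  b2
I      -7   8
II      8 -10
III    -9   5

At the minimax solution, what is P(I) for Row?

6/11

Row minima: I → -7, II → -10, III → -9; maximin = -7.
Column maxima: b1 → 8, b2 → 8; minimax = 8.
-7 ≠ 8, so there is no saddle point; optimal play is mixed.
III is strictly dominated by I, so Row never plays it.
On the remaining 2×2 (I, II vs b1, b2):
Let Row play I with probability p. Expected payoff against b1: (-7)p + 8(1−p) = −15p + 8; against b2: 8p + (-10)(1−p) = 18p − 10.
Setting these equal: −15p + 8 = 18p − 10 ⇒ −33p = -18 ⇒ p = 6/11, and the value is (-15)·(6/11) + 8 = -2/11.
For Column: with q = P(b1), equating I's and II's payoffs gives −15q + 8 = 18q − 10 ⇒ q = 6/11.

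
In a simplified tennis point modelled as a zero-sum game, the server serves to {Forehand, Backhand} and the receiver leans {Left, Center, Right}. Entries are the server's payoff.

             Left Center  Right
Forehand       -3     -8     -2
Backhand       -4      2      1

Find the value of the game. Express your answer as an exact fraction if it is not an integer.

Row minima: Forehand → -8, Backhand → -4; maximin = -4.
Column maxima: Left → -3, Center → 2, Right → 1; minimax = -3.
-4 ≠ -3, so there is no saddle point; optimal play is mixed.
Right is strictly dominated by Left (it gives the server strictly more in every row), so the receiver never plays it.
On the remaining 2×2 (Forehand, Backhand vs Left, Center):
Let the server play Forehand with probability p. Expected payoff against Left: (-3)p + (-4)(1−p) = p − 4; against Center: (-8)p + 2(1−p) = −10p + 2.
Setting these equal: p − 4 = −10p + 2 ⇒ 11p = 6 ⇒ p = 6/11, and the value is (1)·(6/11) − 4 = -38/11.
For the receiver: with q = P(Left), equating Forehand's and Backhand's payoffs gives 5q − 8 = −6q + 2 ⇒ q = 10/11.

-38/11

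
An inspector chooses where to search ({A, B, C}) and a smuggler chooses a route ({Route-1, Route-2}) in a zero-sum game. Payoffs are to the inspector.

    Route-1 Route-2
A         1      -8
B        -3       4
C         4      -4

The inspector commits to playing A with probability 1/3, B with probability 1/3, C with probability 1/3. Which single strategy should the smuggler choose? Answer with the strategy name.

If the smuggler plays Route-1, the inspector's expected payoff is (1/3)·1 + (1/3)·(-3) + (1/3)·4 = 2/3.
If the smuggler plays Route-2, the inspector's expected payoff is (1/3)·(-8) + (1/3)·4 + (1/3)·(-4) = -8/3.
The smuggler minimizes the inspector's payoff; the smallest is -8/3, so the best response is Route-2.

Route-2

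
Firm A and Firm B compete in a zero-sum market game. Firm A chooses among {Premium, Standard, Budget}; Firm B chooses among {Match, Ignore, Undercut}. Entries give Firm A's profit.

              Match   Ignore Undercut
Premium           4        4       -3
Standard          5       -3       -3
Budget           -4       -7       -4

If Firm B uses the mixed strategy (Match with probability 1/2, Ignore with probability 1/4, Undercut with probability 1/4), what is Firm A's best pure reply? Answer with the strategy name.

Premium

Expected payoff of Premium: (1/2)·4 + (1/4)·4 + (1/4)·(-3) = 9/4.
Expected payoff of Standard: (1/2)·5 + (1/4)·(-3) + (1/4)·(-3) = 1.
Expected payoff of Budget: (1/2)·(-4) + (1/4)·(-7) + (1/4)·(-4) = -19/4.
The largest is 9/4, so Firm A's best response is Premium.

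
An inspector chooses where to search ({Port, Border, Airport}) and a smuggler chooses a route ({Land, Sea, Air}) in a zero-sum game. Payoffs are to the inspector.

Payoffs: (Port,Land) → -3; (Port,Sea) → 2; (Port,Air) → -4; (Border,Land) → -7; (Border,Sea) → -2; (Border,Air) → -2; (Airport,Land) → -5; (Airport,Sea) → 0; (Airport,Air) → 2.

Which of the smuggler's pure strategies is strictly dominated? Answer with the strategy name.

Land holds the inspector's payoff strictly below Sea in every row: -3 < 2, -7 < -2, -5 < 0.
So Sea is strictly dominated for the smuggler.

Sea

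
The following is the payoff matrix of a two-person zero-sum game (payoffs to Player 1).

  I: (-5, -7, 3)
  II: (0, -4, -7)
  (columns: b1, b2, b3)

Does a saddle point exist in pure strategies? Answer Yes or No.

No

Row minima: I → -7, II → -7; maximin = -7.
Column maxima: b1 → 0, b2 → -4, b3 → 3; minimax = -4.
-7 ≠ -4, so no pure-strategy equilibrium exists.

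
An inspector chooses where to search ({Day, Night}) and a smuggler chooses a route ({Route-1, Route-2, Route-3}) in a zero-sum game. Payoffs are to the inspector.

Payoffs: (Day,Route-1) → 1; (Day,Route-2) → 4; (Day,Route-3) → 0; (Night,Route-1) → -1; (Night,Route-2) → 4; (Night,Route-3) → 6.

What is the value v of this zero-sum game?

Row minima: Day → 0, Night → -1; maximin = 0.
Column maxima: Route-1 → 1, Route-2 → 4, Route-3 → 6; minimax = 1.
0 ≠ 1, so there is no saddle point; optimal play is mixed.
Route-2 is strictly dominated by Route-1 (it gives the inspector strictly more in every row), so the smuggler never plays it.
On the remaining 2×2 (Day, Night vs Route-1, Route-3):
Let the inspector play Day with probability p. Expected payoff against Route-1: 1p + (-1)(1−p) = 2p − 1; against Route-3: 0p + 6(1−p) = −6p + 6.
Setting these equal: 2p − 1 = −6p + 6 ⇒ 8p = 7 ⇒ p = 7/8, and the value is (2)·(7/8) − 1 = 3/4.
For the smuggler: with q = P(Route-1), equating Day's and Night's payoffs gives q = −7q + 6 ⇒ q = 3/4.

3/4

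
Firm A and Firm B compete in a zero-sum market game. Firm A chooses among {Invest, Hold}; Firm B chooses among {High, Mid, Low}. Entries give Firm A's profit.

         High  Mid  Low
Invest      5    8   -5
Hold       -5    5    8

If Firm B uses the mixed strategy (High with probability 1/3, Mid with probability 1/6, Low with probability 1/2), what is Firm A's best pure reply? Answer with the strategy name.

Hold

Expected payoff of Invest: (1/3)·5 + (1/6)·8 + (1/2)·(-5) = 1/2.
Expected payoff of Hold: (1/3)·(-5) + (1/6)·5 + (1/2)·8 = 19/6.
The largest is 19/6, so Firm A's best response is Hold.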